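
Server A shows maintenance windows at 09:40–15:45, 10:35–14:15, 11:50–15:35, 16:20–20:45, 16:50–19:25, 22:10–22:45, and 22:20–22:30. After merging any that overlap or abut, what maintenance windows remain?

09:40–15:45, 16:20–20:45, 22:10–22:45

10:35–14:15 overlaps/touches 09:40–15:45 → extend to 09:40–15:45.
11:50–15:35 overlaps/touches 09:40–15:45 → extend to 09:40–15:45.
16:20–20:45 is disjoint → start new block.
16:50–19:25 overlaps/touches 16:20–20:45 → extend to 16:20–20:45.
22:10–22:45 is disjoint → start new block.
22:20–22:30 overlaps/touches 22:10–22:45 → extend to 22:10–22:45.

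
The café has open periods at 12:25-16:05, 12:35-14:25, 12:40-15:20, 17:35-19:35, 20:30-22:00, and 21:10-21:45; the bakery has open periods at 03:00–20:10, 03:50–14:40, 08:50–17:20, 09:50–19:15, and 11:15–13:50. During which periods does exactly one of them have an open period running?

03:00-12:25, 16:05-17:35, 19:35-20:10, 20:30-22:00

Merge the first list: 12:25-16:05, 17:35-19:35, 20:30-22:00.
Merge the second list: 03:00-20:10.
A \ B = 20:30-22:00.
B \ A = 03:00-12:25, 16:05-17:35, 19:35-20:10.
Union of the two gives the symmetric difference.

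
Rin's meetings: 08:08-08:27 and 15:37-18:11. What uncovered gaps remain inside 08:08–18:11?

08:27–15:37

The merged coverage is 08:08–08:27, 15:37–18:11.
Gaps within 08:08–18:11: 08:27–15:37.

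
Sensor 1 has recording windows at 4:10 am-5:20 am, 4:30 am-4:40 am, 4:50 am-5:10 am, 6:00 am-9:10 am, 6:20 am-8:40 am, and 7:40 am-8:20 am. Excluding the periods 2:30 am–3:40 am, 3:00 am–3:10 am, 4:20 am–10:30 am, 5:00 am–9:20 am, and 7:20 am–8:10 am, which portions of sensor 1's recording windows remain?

First set merges to 4:10 am–5:20 am, 6:00 am–9:10 am.
Second set merges to 2:30 am–3:40 am, 4:20 am–10:30 am.
4:10 am–5:20 am \ B = 4:10 am–4:20 am.
6:00 am–9:10 am: entirely removed.

4:10 am–4:20 am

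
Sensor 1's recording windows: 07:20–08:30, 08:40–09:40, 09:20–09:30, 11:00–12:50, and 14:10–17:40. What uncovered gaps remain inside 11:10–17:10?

12:50–14:10

Covered (merged): 07:20–08:30, 08:40–09:40, 11:00–12:50, 14:10–17:40.
Gaps within 11:10–17:10: 12:50–14:10.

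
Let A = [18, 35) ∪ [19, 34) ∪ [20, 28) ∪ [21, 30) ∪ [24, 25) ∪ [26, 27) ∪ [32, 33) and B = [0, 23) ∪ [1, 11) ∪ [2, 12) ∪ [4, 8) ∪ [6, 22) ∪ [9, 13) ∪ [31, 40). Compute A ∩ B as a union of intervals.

[18, 23) ∪ [31, 35)

A, merged: [18, 35).
B, merged: [0, 23), [31, 40).
[18, 35) overlaps B on [18, 23), [31, 35).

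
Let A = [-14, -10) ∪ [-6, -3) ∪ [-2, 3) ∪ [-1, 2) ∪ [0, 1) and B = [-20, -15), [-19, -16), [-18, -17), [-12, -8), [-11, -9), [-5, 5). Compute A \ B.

A, merged: [-14, -10), [-6, -3), [-2, 3).
B, merged: [-20, -15), [-12, -8), [-5, 5).
[-14, -10) \ B = [-14, -12).
[-6, -3) \ B = [-6, -5).
[-2, 3): entirely removed.

[-14, -12) ∪ [-6, -5)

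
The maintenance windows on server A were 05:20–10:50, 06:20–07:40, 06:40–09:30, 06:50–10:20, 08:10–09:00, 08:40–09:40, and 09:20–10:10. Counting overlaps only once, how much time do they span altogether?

5 h 30 min

Merged: 05:20-10:50.
Length: 5 h 30 min.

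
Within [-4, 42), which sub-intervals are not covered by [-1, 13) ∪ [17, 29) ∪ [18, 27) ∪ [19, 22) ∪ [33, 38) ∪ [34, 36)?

[-4, -1) ∪ [13, 17) ∪ [29, 33) ∪ [38, 42)

Covered (merged): [-1, 13), [17, 29), [33, 38).
Gaps within [-4, 42): [-4, -1), [13, 17), [29, 33), [38, 42).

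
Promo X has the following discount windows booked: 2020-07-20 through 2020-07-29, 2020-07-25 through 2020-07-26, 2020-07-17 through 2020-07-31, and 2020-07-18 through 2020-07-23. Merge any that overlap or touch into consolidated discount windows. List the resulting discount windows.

Sort by start: 2020-07-17 through 2020-07-31, 2020-07-18 through 2020-07-23, 2020-07-20 through 2020-07-29, 2020-07-25 through 2020-07-26.
2020-07-18 through 2020-07-23 overlaps/touches 2020-07-17 through 2020-07-31 → extend to 2020-07-17 through 2020-07-31.
2020-07-20 through 2020-07-29 overlaps/touches 2020-07-17 through 2020-07-31 → extend to 2020-07-17 through 2020-07-31.
2020-07-25 through 2020-07-26 overlaps/touches 2020-07-17 through 2020-07-31 → extend to 2020-07-17 through 2020-07-31.

2020-07-17 through 2020-07-31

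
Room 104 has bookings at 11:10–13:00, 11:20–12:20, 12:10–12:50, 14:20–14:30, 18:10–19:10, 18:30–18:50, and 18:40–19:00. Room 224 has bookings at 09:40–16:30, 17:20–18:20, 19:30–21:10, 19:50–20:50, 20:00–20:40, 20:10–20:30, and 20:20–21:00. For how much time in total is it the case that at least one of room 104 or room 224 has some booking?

10 h 20 min

First set merges to 11:10–13:00, 14:20–14:30, 18:10–19:10.
Second set merges to 09:40–16:30, 17:20–18:20, 19:30–21:10.
A ∪ B = 09:40–16:30, 17:20–19:10, 19:30–21:10.
Total: 6 h 50 min + 1 h 50 min + 1 h 40 min = 10 h 20 min.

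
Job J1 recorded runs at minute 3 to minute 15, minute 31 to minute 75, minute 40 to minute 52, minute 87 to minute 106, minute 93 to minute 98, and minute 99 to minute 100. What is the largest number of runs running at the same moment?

2

Sweep endpoints in order; track running count of active intervals.
Peak of 2 reached at minute 40.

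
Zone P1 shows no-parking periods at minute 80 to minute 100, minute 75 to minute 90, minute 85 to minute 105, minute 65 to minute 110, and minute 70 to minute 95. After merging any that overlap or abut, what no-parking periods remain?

Sort by start: minute 65 to minute 110, minute 70 to minute 95, minute 75 to minute 90, minute 80 to minute 100, minute 85 to minute 105.
minute 70 to minute 95 overlaps/touches minute 65 to minute 110 → extend to minute 65 to minute 110.
minute 75 to minute 90 overlaps/touches minute 65 to minute 110 → extend to minute 65 to minute 110.
minute 80 to minute 100 overlaps/touches minute 65 to minute 110 → extend to minute 65 to minute 110.
minute 85 to minute 105 overlaps/touches minute 65 to minute 110 → extend to minute 65 to minute 110.

minute 65 to minute 110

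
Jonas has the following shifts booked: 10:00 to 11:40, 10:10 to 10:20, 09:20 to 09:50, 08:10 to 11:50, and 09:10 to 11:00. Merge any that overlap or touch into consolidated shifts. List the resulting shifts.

Sort by start: 08:10-11:50, 09:10-11:00, 09:20-09:50, 10:00-11:40, 10:10-10:20.
09:10-11:00 overlaps/touches 08:10-11:50 → extend to 08:10-11:50.
09:20-09:50 overlaps/touches 08:10-11:50 → extend to 08:10-11:50.
10:00-11:40 overlaps/touches 08:10-11:50 → extend to 08:10-11:50.
10:10-10:20 overlaps/touches 08:10-11:50 → extend to 08:10-11:50.

08:10-11:50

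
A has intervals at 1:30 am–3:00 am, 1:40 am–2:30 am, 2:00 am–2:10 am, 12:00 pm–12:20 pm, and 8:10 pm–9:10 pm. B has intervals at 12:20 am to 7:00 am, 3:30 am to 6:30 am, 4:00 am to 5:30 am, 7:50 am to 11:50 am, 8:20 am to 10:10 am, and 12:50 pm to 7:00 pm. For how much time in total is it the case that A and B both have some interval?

1 h 30 min

A, merged: 1:30 am–3:00 am, 12:00 pm–12:20 pm, 8:10 pm–9:10 pm.
B, merged: 12:20 am–7:00 am, 7:50 am–11:50 am, 12:50 pm–7:00 pm.
A ∩ B = 1:30 am–3:00 am.
Total: 1 h 30 min.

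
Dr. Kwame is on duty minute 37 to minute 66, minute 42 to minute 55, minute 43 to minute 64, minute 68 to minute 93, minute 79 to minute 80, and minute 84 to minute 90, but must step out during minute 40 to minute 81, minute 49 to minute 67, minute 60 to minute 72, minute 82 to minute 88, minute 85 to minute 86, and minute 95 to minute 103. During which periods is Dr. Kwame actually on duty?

minute 37 to minute 40, minute 81 to minute 82, minute 88 to minute 93

Merge the first list: minute 37 to minute 66, minute 68 to minute 93.
Merge the second list: minute 40 to minute 81, minute 82 to minute 88, minute 95 to minute 103.
minute 37 to minute 66 \ B = minute 37 to minute 40.
minute 68 to minute 93 \ B = minute 81 to minute 82, minute 88 to minute 93.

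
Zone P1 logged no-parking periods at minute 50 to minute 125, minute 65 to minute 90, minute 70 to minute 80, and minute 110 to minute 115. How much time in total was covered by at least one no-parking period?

Merged: minute 50 to minute 125.
Length: 75 minutes.

75 minutes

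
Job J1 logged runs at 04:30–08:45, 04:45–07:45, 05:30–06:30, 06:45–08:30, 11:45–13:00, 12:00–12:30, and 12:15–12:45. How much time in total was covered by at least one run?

5 h 30 min

Merged: 04:30-08:45, 11:45-13:00.
Lengths: 4 h 15 min + 1 h 15 min = 5 h 30 min.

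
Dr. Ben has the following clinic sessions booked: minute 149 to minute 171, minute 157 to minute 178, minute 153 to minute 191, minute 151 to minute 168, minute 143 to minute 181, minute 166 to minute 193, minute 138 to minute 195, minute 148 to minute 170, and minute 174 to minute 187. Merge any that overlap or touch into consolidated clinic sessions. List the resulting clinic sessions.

minute 138 to minute 195

Sort by start: minute 138 to minute 195, minute 143 to minute 181, minute 148 to minute 170, minute 149 to minute 171, minute 151 to minute 168, minute 153 to minute 191, minute 157 to minute 178, minute 166 to minute 193, minute 174 to minute 187.
minute 143 to minute 181 overlaps/touches minute 138 to minute 195 → extend to minute 138 to minute 195.
minute 148 to minute 170 overlaps/touches minute 138 to minute 195 → extend to minute 138 to minute 195.
minute 149 to minute 171 overlaps/touches minute 138 to minute 195 → extend to minute 138 to minute 195.
minute 151 to minute 168 overlaps/touches minute 138 to minute 195 → extend to minute 138 to minute 195.
minute 153 to minute 191 overlaps/touches minute 138 to minute 195 → extend to minute 138 to minute 195.
minute 157 to minute 178 overlaps/touches minute 138 to minute 195 → extend to minute 138 to minute 195.
minute 166 to minute 193 overlaps/touches minute 138 to minute 195 → extend to minute 138 to minute 195.
minute 174 to minute 187 overlaps/touches minute 138 to minute 195 → extend to minute 138 to minute 195.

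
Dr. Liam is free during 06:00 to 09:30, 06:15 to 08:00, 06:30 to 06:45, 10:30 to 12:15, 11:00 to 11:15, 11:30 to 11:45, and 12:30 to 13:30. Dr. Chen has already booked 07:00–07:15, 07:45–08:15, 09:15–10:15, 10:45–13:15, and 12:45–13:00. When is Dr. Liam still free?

06:00–07:00, 07:15–07:45, 08:15–09:15, 10:30–10:45, 13:15–13:30

Merge the first list: 06:00–09:30, 10:30–12:15, 12:30–13:30.
Merge the second list: 07:00–07:15, 07:45–08:15, 09:15–10:15, 10:45–13:15.
06:00–09:30 with B removed leaves 06:00–07:00, 07:15–07:45, 08:15–09:15.
10:30–12:15 with B removed leaves 10:30–10:45.
12:30–13:30 with B removed leaves 13:15–13:30.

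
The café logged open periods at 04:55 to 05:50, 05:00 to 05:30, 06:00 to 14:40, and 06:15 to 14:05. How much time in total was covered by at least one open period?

Merged: 04:55–05:50, 06:00–14:40.
Lengths: 55 min + 8 h 40 min = 9 h 35 min.

9 h 35 min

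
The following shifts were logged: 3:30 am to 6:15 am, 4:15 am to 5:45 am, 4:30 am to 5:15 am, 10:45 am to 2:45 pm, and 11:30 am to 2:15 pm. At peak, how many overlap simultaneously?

Walk the sorted start/end points keeping a running depth.
The depth first hits 3 at 4:30 am.

3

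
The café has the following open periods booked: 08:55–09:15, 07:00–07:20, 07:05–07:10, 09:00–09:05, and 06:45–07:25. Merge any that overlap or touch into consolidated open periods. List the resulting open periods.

06:45-07:25, 08:55-09:15

Sort by start: 06:45-07:25, 07:00-07:20, 07:05-07:10, 08:55-09:15, 09:00-09:05.
07:00-07:20 overlaps/touches 06:45-07:25 → extend to 06:45-07:25.
07:05-07:10 overlaps/touches 06:45-07:25 → extend to 06:45-07:25.
08:55-09:15 is disjoint → start new block.
09:00-09:05 overlaps/touches 08:55-09:15 → extend to 08:55-09:15.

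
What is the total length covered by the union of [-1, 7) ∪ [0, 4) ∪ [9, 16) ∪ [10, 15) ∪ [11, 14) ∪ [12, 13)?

15

Merged: [-1, 7), [9, 16).
Lengths: 8 + 7 = 15.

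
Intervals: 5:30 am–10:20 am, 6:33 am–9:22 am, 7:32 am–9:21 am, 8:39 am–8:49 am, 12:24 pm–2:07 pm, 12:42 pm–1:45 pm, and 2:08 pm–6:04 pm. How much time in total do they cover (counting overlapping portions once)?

10 h 29 min

Merged: 5:30 am–10:20 am, 12:24 pm–2:07 pm, 2:08 pm–6:04 pm.
Lengths: 4 h 50 min + 1 h 43 min + 3 h 56 min = 10 h 29 min.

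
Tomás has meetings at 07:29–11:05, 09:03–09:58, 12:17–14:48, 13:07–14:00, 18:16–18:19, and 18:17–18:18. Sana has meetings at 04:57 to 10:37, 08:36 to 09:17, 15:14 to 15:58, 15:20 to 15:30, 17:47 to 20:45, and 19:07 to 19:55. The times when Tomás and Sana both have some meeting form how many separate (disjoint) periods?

Merge the first list: 07:29–11:05, 12:17–14:48, 18:16–18:19.
Merge the second list: 04:57–10:37, 15:14–15:58, 17:47–20:45.
A ∩ B = 07:29–10:37, 18:16–18:19.
That is 2 disjoint pieces.

2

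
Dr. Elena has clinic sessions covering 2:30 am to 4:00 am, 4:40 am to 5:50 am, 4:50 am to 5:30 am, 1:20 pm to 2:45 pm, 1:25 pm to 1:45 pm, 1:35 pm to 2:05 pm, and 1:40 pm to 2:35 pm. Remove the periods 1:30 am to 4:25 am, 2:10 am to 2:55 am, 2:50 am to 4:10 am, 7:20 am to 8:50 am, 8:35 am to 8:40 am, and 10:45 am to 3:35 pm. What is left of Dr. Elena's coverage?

4:40 am–5:50 am

Merge the first list: 2:30 am–4:00 am, 4:40 am–5:50 am, 1:20 pm–2:45 pm.
Merge the second list: 1:30 am–4:25 am, 7:20 am–8:50 am, 10:45 am–3:35 pm.
2:30 am–4:00 am: fully covered by B → removed.
4:40 am–5:50 am: no B overlap → unchanged.
1:20 pm–2:45 pm: fully covered by B → removed.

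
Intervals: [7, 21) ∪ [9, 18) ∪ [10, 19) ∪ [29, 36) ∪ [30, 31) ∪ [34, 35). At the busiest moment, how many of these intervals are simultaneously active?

3

Walk the sorted start/end points keeping a running depth.
The depth first hits 3 at 10.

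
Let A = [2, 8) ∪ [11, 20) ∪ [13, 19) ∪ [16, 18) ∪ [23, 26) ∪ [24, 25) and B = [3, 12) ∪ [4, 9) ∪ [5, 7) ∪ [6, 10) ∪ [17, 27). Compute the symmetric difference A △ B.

[2, 3) ∪ [8, 11) ∪ [12, 17) ∪ [20, 23) ∪ [26, 27)

A, merged: [2, 8), [11, 20), [23, 26).
B, merged: [3, 12), [17, 27).
A but not B: [2, 3), [12, 17).
B but not A: [8, 11), [20, 23), [26, 27).
Combining gives A △ B.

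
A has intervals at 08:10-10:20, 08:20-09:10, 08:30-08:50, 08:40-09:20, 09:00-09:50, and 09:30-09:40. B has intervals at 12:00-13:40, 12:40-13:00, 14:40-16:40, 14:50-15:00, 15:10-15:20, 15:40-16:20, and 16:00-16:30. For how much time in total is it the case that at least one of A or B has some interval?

First set merges to 08:10-10:20.
Second set merges to 12:00-13:40, 14:40-16:40.
A ∪ B = 08:10-10:20, 12:00-13:40, 14:40-16:40.
Total: 2 h 10 min + 1 h 40 min + 2 h = 5 h 50 min.

5 h 50 min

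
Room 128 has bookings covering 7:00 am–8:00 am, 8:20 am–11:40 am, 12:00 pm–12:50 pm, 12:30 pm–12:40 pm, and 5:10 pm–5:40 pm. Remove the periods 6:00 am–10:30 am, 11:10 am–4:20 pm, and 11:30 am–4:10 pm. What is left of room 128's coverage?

10:30 am-11:10 am, 5:10 pm-5:40 pm

A, merged: 7:00 am-8:00 am, 8:20 am-11:40 am, 12:00 pm-12:50 pm, 5:10 pm-5:40 pm.
B, merged: 6:00 am-10:30 am, 11:10 am-4:20 pm.
7:00 am-8:00 am: entirely removed.
8:20 am-11:40 am \ B = 10:30 am-11:10 am.
12:00 pm-12:50 pm: entirely removed.
5:10 pm-5:40 pm: nothing removed.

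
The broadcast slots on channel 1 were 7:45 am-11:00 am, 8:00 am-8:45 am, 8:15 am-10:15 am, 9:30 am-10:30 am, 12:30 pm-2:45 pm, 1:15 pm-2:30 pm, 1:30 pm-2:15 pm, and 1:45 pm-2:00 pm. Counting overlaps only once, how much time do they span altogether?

5 h 30 min

Merged: 7:45 am-11:00 am, 12:30 pm-2:45 pm.
Lengths: 3 h 15 min + 2 h 15 min = 5 h 30 min.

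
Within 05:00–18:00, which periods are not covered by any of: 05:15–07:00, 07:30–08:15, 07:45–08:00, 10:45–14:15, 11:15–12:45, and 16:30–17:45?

05:00-05:15, 07:00-07:30, 08:15-10:45, 14:15-16:30, 17:45-18:00

Covered (merged): 05:15-07:00, 07:30-08:15, 10:45-14:15, 16:30-17:45.
Gaps within 05:00-18:00: 05:00-05:15, 07:00-07:30, 08:15-10:45, 14:15-16:30, 17:45-18:00.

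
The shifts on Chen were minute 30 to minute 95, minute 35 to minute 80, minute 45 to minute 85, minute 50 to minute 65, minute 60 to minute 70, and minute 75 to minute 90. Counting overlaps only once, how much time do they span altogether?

Merged: minute 30 to minute 95.
Length: 65 minutes.

65 minutes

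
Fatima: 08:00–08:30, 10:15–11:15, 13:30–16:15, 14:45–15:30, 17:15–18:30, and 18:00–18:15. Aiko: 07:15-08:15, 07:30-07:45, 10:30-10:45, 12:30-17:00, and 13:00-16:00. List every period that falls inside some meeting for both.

08:00–08:15, 10:30–10:45, 13:30–16:15

First set merges to 08:00–08:30, 10:15–11:15, 13:30–16:15, 17:15–18:30.
Second set merges to 07:15–08:15, 10:30–10:45, 12:30–17:00.
08:00–08:30 ∩ B → 08:00–08:15.
10:15–11:15 ∩ B → 10:30–10:45.
13:30–16:15 ∩ B → 13:30–16:15.
17:15–18:30 meets no B interval.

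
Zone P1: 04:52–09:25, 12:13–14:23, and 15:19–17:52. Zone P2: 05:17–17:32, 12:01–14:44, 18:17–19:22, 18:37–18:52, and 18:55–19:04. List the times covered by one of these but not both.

04:52-05:17, 09:25-12:13, 14:23-15:19, 17:32-17:52, 18:17-19:22

Merge the second list: 05:17-17:32, 18:17-19:22.
Only in the first: 04:52-05:17, 17:32-17:52.
Only in the second: 09:25-12:13, 14:23-15:19, 18:17-19:22.
Together these are the periods covered by exactly one.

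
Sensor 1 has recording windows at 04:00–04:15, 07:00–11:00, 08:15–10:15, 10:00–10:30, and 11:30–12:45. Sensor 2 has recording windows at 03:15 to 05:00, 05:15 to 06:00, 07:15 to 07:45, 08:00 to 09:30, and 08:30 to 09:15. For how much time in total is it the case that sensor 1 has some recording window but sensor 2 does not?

A, merged: 04:00–04:15, 07:00–11:00, 11:30–12:45.
B, merged: 03:15–05:00, 05:15–06:00, 07:15–07:45, 08:00–09:30.
A \ B = 07:00–07:15, 07:45–08:00, 09:30–11:00, 11:30–12:45.
Total: 15 min + 15 min + 1 h 30 min + 1 h 15 min = 3 h 15 min.

3 h 15 min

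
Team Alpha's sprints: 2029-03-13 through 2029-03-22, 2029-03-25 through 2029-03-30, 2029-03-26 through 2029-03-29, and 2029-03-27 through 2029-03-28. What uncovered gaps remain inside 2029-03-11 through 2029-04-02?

After merging, the occupied span is 2029-03-13 through 2029-03-22, 2029-03-25 through 2029-03-30.
Complement within 2029-03-11 through 2029-04-02: 2029-03-11 through 2029-03-12, 2029-03-23 through 2029-03-24, 2029-03-31 through 2029-04-02.

2029-03-11 through 2029-03-12, 2029-03-23 through 2029-03-24, 2029-03-31 through 2029-04-02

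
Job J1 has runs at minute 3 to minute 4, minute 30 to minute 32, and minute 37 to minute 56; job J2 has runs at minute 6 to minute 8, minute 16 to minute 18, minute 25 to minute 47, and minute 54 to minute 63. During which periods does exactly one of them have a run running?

A \ B = minute 3 to minute 4, minute 47 to minute 54.
B \ A = minute 6 to minute 8, minute 16 to minute 18, minute 25 to minute 30, minute 32 to minute 37, minute 56 to minute 63.
Union of the two gives the symmetric difference.

minute 3 to minute 4, minute 6 to minute 8, minute 16 to minute 18, minute 25 to minute 30, minute 32 to minute 37, minute 47 to minute 54, minute 56 to minute 63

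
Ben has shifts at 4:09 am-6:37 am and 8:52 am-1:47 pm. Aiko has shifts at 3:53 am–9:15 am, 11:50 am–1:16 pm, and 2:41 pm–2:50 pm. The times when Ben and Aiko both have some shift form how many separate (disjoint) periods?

3

A ∩ B = 4:09 am–6:37 am, 8:52 am–9:15 am, 11:50 am–1:16 pm.
That is 3 disjoint pieces.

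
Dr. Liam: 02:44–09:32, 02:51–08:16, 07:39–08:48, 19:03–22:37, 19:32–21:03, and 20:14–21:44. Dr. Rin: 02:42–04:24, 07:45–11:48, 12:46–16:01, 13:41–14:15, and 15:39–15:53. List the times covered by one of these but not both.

02:42–02:44, 04:24–07:45, 09:32–11:48, 12:46–16:01, 19:03–22:37

First set merges to 02:44–09:32, 19:03–22:37.
Second set merges to 02:42–04:24, 07:45–11:48, 12:46–16:01.
Only in the first: 04:24–07:45, 19:03–22:37.
Only in the second: 02:42–02:44, 09:32–11:48, 12:46–16:01.
Together these are the periods covered by exactly one.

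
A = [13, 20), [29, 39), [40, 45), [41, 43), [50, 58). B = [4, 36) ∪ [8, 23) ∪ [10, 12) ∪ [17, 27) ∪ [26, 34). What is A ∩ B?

[13, 20) ∪ [29, 36)

A, merged: [13, 20), [29, 39), [40, 45), [50, 58).
B, merged: [4, 36).
[13, 20) overlaps B on [13, 20).
[29, 39) overlaps B on [29, 36).
[40, 45) falls entirely outside B.
[50, 58) falls entirely outside B.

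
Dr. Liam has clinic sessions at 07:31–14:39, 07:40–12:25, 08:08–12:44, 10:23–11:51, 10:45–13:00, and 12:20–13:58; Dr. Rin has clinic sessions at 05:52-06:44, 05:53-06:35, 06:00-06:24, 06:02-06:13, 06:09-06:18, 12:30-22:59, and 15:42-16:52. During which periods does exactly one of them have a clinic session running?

First set merges to 07:31–14:39.
Second set merges to 05:52–06:44, 12:30–22:59.
A but not B: 07:31–12:30.
B but not A: 05:52–06:44, 14:39–22:59.
Combining gives A △ B.

05:52–06:44, 07:31–12:30, 14:39–22:59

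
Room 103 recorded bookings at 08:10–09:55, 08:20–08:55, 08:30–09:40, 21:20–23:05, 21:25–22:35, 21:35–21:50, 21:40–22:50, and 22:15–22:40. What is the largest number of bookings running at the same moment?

Sweep endpoints in order; track running count of active intervals.
Peak of 4 reached at 21:40.

4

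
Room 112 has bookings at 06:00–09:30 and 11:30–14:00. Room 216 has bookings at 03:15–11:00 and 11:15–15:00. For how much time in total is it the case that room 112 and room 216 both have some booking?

6 h

A ∩ B = 06:00–09:30, 11:30–14:00.
Total: 3 h 30 min + 2 h 30 min = 6 h.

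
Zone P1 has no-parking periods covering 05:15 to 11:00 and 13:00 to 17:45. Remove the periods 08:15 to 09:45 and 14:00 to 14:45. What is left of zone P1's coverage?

05:15–11:00 with B removed leaves 05:15–08:15, 09:45–11:00.
13:00–17:45 with B removed leaves 13:00–14:00, 14:45–17:45.

05:15–08:15, 09:45–11:00, 13:00–14:00, 14:45–17:45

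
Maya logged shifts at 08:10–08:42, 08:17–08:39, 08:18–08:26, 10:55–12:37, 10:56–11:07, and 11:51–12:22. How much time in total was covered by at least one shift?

2 h 14 min

Merged: 08:10–08:42, 10:55–12:37.
Lengths: 32 min + 1 h 42 min = 2 h 14 min.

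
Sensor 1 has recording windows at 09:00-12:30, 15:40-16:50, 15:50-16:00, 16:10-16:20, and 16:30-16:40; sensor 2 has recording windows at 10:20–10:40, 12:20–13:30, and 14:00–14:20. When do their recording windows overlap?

10:20-10:40, 12:20-12:30

First set merges to 09:00-12:30, 15:40-16:50.
09:00-12:30 meets the second set on 10:20-10:40, 12:20-12:30.
15:40-16:50: no overlap with the second set.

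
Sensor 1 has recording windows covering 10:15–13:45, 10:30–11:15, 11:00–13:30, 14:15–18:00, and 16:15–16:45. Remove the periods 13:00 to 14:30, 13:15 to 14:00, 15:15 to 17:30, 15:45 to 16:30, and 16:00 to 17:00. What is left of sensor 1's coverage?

Merge the first list: 10:15–13:45, 14:15–18:00.
Merge the second list: 13:00–14:30, 15:15–17:30.
10:15–13:45 \ B = 10:15–13:00.
14:15–18:00 \ B = 14:30–15:15, 17:30–18:00.

10:15–13:00, 14:30–15:15, 17:30–18:00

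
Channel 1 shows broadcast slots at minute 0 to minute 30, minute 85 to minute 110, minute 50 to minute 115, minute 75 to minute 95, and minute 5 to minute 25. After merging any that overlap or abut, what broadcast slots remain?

Sort by start: minute 0 to minute 30, minute 5 to minute 25, minute 50 to minute 115, minute 75 to minute 95, minute 85 to minute 110.
minute 5 to minute 25 overlaps/touches minute 0 to minute 30 → extend to minute 0 to minute 30.
minute 50 to minute 115 is disjoint → start new block.
minute 75 to minute 95 overlaps/touches minute 50 to minute 115 → extend to minute 50 to minute 115.
minute 85 to minute 110 overlaps/touches minute 50 to minute 115 → extend to minute 50 to minute 115.

minute 0 to minute 30, minute 50 to minute 115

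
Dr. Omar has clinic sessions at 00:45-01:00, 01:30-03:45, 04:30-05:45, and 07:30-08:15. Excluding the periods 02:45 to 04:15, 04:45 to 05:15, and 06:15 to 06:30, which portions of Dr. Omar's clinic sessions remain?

00:45-01:00 is untouched.
01:30-03:45 with B removed leaves 01:30-02:45.
04:30-05:45 with B removed leaves 04:30-04:45, 05:15-05:45.
07:30-08:15 is untouched.

00:45-01:00, 01:30-02:45, 04:30-04:45, 05:15-05:45, 07:30-08:15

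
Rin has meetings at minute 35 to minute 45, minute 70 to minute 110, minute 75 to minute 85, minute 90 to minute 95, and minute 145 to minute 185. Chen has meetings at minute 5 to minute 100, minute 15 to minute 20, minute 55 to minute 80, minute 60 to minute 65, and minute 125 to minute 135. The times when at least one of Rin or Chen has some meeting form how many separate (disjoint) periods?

3

Merge the first list: minute 35 to minute 45, minute 70 to minute 110, minute 145 to minute 185.
Merge the second list: minute 5 to minute 100, minute 125 to minute 135.
A ∪ B = minute 5 to minute 110, minute 125 to minute 135, minute 145 to minute 185.
That is 3 disjoint pieces.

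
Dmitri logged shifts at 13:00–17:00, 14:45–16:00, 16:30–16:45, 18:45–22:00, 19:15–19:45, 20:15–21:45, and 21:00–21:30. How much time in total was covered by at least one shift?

Merged: 13:00–17:00, 18:45–22:00.
Lengths: 4 h + 3 h 15 min = 7 h 15 min.

7 h 15 min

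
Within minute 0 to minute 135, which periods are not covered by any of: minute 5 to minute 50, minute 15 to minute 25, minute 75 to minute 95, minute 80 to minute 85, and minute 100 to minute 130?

Covered (merged): minute 5 to minute 50, minute 75 to minute 95, minute 100 to minute 130.
Complement within minute 0 to minute 135: minute 0 to minute 5, minute 50 to minute 75, minute 95 to minute 100, minute 130 to minute 135.

minute 0 to minute 5, minute 50 to minute 75, minute 95 to minute 100, minute 130 to minute 135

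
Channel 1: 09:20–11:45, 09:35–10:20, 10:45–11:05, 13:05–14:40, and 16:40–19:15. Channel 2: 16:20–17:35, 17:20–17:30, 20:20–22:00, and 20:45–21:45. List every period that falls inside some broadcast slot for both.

Merge the first list: 09:20–11:45, 13:05–14:40, 16:40–19:15.
Merge the second list: 16:20–17:35, 20:20–22:00.
09:20–11:45 falls entirely outside B.
13:05–14:40 falls entirely outside B.
16:40–19:15 overlaps B on 16:40–17:35.

16:40–17:35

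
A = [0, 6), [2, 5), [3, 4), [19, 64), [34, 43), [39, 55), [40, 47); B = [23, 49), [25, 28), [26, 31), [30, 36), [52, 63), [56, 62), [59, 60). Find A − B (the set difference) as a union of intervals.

[0, 6) ∪ [19, 23) ∪ [49, 52) ∪ [63, 64)

A, merged: [0, 6), [19, 64).
B, merged: [23, 49), [52, 63).
[0, 6): no B overlap → unchanged.
[19, 64) minus B → [19, 23), [49, 52), [63, 64).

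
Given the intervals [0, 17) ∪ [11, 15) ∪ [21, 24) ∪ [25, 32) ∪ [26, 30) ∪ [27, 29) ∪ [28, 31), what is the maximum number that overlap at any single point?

Sweep endpoints in order; track running count of active intervals.
Peak of 4 reached at 28.

4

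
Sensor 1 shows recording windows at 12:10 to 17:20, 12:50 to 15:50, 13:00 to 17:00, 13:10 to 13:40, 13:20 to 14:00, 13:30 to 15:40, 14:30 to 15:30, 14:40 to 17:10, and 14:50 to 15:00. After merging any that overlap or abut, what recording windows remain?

12:10–17:20

12:50–15:50 overlaps/touches 12:10–17:20 → extend to 12:10–17:20.
13:00–17:00 overlaps/touches 12:10–17:20 → extend to 12:10–17:20.
13:10–13:40 overlaps/touches 12:10–17:20 → extend to 12:10–17:20.
13:20–14:00 overlaps/touches 12:10–17:20 → extend to 12:10–17:20.
13:30–15:40 overlaps/touches 12:10–17:20 → extend to 12:10–17:20.
14:30–15:30 overlaps/touches 12:10–17:20 → extend to 12:10–17:20.
14:40–17:10 overlaps/touches 12:10–17:20 → extend to 12:10–17:20.
14:50–15:00 overlaps/touches 12:10–17:20 → extend to 12:10–17:20.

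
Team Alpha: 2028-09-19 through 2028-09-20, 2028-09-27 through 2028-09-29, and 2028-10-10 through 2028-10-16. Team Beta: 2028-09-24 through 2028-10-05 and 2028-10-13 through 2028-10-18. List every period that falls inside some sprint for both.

2028-09-19 through 2028-09-20 falls entirely outside B.
2028-09-27 through 2028-09-29 overlaps B on 2028-09-27 through 2028-09-29.
2028-10-10 through 2028-10-16 overlaps B on 2028-10-13 through 2028-10-16.

2028-09-27 through 2028-09-29, 2028-10-13 through 2028-10-16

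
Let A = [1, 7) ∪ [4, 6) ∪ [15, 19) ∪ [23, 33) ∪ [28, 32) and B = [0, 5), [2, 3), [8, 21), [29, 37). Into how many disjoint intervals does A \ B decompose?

2

Merge the first list: [1, 7), [15, 19), [23, 33).
Merge the second list: [0, 5), [8, 21), [29, 37).
A \ B = [5, 7), [23, 29).
That is 2 disjoint pieces.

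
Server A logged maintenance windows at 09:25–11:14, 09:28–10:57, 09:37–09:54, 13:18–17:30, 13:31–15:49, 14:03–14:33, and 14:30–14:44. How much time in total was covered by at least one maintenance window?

Merged: 09:25-11:14, 13:18-17:30.
Lengths: 1 h 49 min + 4 h 12 min = 6 h 1 min.

6 h 1 min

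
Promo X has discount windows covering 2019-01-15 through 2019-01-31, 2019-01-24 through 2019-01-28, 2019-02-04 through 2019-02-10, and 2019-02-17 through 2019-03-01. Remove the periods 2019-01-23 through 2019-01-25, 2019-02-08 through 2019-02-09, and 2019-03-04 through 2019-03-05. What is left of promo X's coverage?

First set merges to 2019-01-15 through 2019-01-31, 2019-02-04 through 2019-02-10, 2019-02-17 through 2019-03-01.
2019-01-15 through 2019-01-31 with B removed leaves 2019-01-15 through 2019-01-22, 2019-01-26 through 2019-01-31.
2019-02-04 through 2019-02-10 with B removed leaves 2019-02-04 through 2019-02-07, 2019-02-10 through 2019-02-10.
2019-02-17 through 2019-03-01 is untouched.

2019-01-15 through 2019-01-22, 2019-01-26 through 2019-01-31, 2019-02-04 through 2019-02-07, 2019-02-10 through 2019-02-10, 2019-02-17 through 2019-03-01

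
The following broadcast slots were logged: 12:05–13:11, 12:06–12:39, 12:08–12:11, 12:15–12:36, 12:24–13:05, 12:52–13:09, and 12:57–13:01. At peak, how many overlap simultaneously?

Walk the sorted start/end points keeping a running depth.
The depth first hits 4 at 12:24.

4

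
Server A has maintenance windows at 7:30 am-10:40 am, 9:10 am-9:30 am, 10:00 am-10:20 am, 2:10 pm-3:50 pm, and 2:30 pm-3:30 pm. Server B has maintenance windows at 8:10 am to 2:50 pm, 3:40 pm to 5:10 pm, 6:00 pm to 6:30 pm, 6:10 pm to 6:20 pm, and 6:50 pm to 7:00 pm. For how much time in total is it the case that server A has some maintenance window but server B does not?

1 h 30 min

First set merges to 7:30 am-10:40 am, 2:10 pm-3:50 pm.
Second set merges to 8:10 am-2:50 pm, 3:40 pm-5:10 pm, 6:00 pm-6:30 pm, 6:50 pm-7:00 pm.
A \ B = 7:30 am-8:10 am, 2:50 pm-3:40 pm.
Total: 40 min + 50 min = 1 h 30 min.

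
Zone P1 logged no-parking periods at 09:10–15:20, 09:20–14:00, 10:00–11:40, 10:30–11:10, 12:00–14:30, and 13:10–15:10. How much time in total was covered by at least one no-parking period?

6 h 10 min

Merged: 09:10–15:20.
Length: 6 h 10 min.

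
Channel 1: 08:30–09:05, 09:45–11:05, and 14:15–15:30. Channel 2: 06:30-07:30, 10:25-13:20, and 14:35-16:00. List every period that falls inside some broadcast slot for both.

10:25–11:05, 14:35–15:30

08:30–09:05 falls entirely outside B.
09:45–11:05 overlaps B on 10:25–11:05.
14:15–15:30 overlaps B on 14:35–15:30.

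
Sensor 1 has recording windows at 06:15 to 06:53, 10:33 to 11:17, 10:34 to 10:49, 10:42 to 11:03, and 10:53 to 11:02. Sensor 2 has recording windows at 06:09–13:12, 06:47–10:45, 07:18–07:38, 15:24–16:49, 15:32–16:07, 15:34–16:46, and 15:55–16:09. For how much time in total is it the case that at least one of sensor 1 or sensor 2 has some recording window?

8 h 28 min

Merge the first list: 06:15–06:53, 10:33–11:17.
Merge the second list: 06:09–13:12, 15:24–16:49.
A ∪ B = 06:09–13:12, 15:24–16:49.
Total: 7 h 3 min + 1 h 25 min = 8 h 28 min.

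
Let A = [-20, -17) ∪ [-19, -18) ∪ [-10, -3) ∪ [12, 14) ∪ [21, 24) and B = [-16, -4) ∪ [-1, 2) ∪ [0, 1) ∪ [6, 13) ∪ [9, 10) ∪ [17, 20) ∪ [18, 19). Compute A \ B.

[-20, -17) ∪ [-4, -3) ∪ [13, 14) ∪ [21, 24)

A, merged: [-20, -17), [-10, -3), [12, 14), [21, 24).
B, merged: [-16, -4), [-1, 2), [6, 13), [17, 20).
[-20, -17): nothing removed.
[-10, -3) \ B = [-4, -3).
[12, 14) \ B = [13, 14).
[21, 24): nothing removed.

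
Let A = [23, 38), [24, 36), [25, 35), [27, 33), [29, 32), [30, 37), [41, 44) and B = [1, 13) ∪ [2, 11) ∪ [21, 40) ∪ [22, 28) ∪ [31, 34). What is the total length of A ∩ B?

15

A, merged: [23, 38), [41, 44).
B, merged: [1, 13), [21, 40).
A ∩ B = [23, 38).
Total: 15.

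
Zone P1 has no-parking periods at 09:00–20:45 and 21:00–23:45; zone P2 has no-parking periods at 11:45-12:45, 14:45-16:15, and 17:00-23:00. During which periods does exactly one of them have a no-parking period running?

A but not B: 09:00–11:45, 12:45–14:45, 16:15–17:00, 23:00–23:45.
B but not A: 20:45–21:00.
Combining gives A △ B.

09:00–11:45, 12:45–14:45, 16:15–17:00, 20:45–21:00, 23:00–23:45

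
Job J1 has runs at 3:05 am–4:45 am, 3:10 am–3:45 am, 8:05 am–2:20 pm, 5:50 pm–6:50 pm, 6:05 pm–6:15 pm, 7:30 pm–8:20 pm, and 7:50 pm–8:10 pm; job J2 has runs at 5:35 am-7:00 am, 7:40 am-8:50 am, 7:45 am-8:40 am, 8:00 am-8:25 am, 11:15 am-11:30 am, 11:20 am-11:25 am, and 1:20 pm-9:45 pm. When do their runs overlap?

A, merged: 3:05 am–4:45 am, 8:05 am–2:20 pm, 5:50 pm–6:50 pm, 7:30 pm–8:20 pm.
B, merged: 5:35 am–7:00 am, 7:40 am–8:50 am, 11:15 am–11:30 am, 1:20 pm–9:45 pm.
3:05 am–4:45 am: no overlap with the second set.
8:05 am–2:20 pm meets the second set on 8:05 am–8:50 am, 11:15 am–11:30 am, 1:20 pm–2:20 pm.
5:50 pm–6:50 pm meets the second set on 5:50 pm–6:50 pm.
7:30 pm–8:20 pm meets the second set on 7:30 pm–8:20 pm.

8:05 am–8:50 am, 11:15 am–11:30 am, 1:20 pm–2:20 pm, 5:50 pm–6:50 pm, 7:30 pm–8:20 pm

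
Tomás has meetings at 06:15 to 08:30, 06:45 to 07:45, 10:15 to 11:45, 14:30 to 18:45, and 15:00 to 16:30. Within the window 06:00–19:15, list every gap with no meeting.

Covered (merged): 06:15–08:30, 10:15–11:45, 14:30–18:45.
Complement within 06:00–19:15: 06:00–06:15, 08:30–10:15, 11:45–14:30, 18:45–19:15.

06:00–06:15, 08:30–10:15, 11:45–14:30, 18:45–19:15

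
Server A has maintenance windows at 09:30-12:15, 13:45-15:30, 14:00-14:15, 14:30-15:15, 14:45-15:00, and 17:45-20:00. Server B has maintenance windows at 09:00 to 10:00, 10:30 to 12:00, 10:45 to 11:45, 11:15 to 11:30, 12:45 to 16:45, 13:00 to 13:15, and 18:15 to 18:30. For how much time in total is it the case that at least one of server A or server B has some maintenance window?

A, merged: 09:30–12:15, 13:45–15:30, 17:45–20:00.
B, merged: 09:00–10:00, 10:30–12:00, 12:45–16:45, 18:15–18:30.
A ∪ B = 09:00–12:15, 12:45–16:45, 17:45–20:00.
Total: 3 h 15 min + 4 h + 2 h 15 min = 9 h 30 min.

9 h 30 min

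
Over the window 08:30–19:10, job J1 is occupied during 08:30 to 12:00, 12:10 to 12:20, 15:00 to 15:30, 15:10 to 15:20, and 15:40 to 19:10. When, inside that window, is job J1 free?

After merging, the occupied span is 08:30–12:00, 12:10–12:20, 15:00–15:30, 15:40–19:10.
Uncovered inside 08:30–19:10: 12:00–12:10, 12:20–15:00, 15:30–15:40.

12:00–12:10, 12:20–15:00, 15:30–15:40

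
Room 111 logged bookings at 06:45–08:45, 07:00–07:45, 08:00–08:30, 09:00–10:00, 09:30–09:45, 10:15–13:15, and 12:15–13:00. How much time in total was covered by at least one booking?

6 h

Merged: 06:45–08:45, 09:00–10:00, 10:15–13:15.
Lengths: 2 h + 1 h + 3 h = 6 h.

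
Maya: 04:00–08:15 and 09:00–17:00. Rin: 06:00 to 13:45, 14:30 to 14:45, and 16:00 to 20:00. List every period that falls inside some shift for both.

04:00–08:15 ∩ B → 06:00–08:15.
09:00–17:00 ∩ B → 09:00–13:45, 14:30–14:45, 16:00–17:00.

06:00–08:15, 09:00–13:45, 14:30–14:45, 16:00–17:00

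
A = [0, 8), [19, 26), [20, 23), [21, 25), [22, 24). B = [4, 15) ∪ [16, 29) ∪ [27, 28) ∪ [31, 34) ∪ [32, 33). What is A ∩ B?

[4, 8) ∪ [19, 26)

First set merges to [0, 8), [19, 26).
Second set merges to [4, 15), [16, 29), [31, 34).
[0, 8) meets the second set on [4, 8).
[19, 26) meets the second set on [19, 26).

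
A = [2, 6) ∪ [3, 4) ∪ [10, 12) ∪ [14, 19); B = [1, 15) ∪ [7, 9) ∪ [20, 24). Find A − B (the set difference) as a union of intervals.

Merge the first list: [2, 6), [10, 12), [14, 19).
Merge the second list: [1, 15), [20, 24).
[2, 6) lies entirely inside B → drops out.
[10, 12) lies entirely inside B → drops out.
[14, 19) with B removed leaves [15, 19).

[15, 19)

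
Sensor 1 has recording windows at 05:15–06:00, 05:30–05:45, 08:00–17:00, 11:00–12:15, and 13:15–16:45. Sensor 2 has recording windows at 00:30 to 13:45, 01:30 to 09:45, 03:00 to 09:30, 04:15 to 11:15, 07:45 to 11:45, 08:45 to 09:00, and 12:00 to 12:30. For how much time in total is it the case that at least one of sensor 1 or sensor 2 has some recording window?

Merge the first list: 05:15–06:00, 08:00–17:00.
Merge the second list: 00:30–13:45.
A ∪ B = 00:30–17:00.
Total: 16 h 30 min.

16 h 30 min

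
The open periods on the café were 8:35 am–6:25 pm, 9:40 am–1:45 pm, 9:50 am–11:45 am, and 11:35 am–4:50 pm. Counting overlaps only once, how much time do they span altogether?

9 h 50 min

Merged: 8:35 am–6:25 pm.
Length: 9 h 50 min.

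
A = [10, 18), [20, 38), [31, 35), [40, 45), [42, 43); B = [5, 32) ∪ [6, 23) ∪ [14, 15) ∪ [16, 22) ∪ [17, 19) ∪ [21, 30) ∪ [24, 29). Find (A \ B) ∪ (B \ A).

[5, 10) ∪ [18, 20) ∪ [32, 38) ∪ [40, 45)

Merge the first list: [10, 18), [20, 38), [40, 45).
Merge the second list: [5, 32).
A but not B: [32, 38), [40, 45).
B but not A: [5, 10), [18, 20).
Combining gives A △ B.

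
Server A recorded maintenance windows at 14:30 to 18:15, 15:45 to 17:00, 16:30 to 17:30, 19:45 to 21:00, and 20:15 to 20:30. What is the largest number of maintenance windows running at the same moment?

Walk the sorted start/end points keeping a running depth.
The depth first hits 3 at 16:30.

3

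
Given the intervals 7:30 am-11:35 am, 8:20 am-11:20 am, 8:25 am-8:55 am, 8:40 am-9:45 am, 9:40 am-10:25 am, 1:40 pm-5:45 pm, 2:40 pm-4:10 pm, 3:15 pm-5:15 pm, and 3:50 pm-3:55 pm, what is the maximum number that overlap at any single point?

Walk the sorted start/end points keeping a running depth.
The depth first hits 4 at 8:40 am.

4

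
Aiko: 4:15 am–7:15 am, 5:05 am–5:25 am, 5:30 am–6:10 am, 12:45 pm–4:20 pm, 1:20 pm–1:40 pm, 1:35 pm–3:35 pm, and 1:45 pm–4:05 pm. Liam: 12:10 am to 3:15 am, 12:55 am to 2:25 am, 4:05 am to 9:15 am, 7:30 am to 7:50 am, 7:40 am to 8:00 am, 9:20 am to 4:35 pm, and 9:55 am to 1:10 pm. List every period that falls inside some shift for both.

4:15 am-7:15 am, 12:45 pm-4:20 pm

A, merged: 4:15 am-7:15 am, 12:45 pm-4:20 pm.
B, merged: 12:10 am-3:15 am, 4:05 am-9:15 am, 9:20 am-4:35 pm.
4:15 am-7:15 am ∩ B → 4:15 am-7:15 am.
12:45 pm-4:20 pm ∩ B → 12:45 pm-4:20 pm.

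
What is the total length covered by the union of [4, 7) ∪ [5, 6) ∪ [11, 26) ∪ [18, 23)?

18

Merged: [4, 7), [11, 26).
Lengths: 3 + 15 = 18.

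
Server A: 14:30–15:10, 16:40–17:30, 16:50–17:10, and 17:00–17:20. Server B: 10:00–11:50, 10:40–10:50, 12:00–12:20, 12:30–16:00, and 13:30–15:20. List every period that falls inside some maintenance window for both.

First set merges to 14:30–15:10, 16:40–17:30.
Second set merges to 10:00–11:50, 12:00–12:20, 12:30–16:00.
14:30–15:10 overlaps B on 14:30–15:10.
16:40–17:30 falls entirely outside B.

14:30–15:10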